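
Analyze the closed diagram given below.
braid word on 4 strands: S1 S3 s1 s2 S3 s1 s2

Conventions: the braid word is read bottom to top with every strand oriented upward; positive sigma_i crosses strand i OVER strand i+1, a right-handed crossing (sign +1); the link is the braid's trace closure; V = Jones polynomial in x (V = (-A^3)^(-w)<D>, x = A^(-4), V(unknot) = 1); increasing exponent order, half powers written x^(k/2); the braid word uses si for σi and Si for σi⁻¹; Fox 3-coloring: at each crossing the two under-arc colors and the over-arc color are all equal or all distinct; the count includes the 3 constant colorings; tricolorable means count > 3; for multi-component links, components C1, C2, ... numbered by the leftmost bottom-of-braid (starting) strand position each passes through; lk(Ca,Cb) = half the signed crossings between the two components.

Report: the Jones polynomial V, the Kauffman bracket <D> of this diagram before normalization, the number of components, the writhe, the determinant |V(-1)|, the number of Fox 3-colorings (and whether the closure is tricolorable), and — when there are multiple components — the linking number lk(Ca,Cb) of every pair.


V = x^-2 - x^-1 + 1 - x + x^2
<D> = -A^-5 + A^-1 - A^3 + A^7 - A^11 (w = +1)
1 component over 7 crossings, w = +1
3 Fox colorings among 3^7, |V(-1)| = 5: not tricolorable
why: det 5 = |V(-1)|; not divisible by 3, so not tricolorable


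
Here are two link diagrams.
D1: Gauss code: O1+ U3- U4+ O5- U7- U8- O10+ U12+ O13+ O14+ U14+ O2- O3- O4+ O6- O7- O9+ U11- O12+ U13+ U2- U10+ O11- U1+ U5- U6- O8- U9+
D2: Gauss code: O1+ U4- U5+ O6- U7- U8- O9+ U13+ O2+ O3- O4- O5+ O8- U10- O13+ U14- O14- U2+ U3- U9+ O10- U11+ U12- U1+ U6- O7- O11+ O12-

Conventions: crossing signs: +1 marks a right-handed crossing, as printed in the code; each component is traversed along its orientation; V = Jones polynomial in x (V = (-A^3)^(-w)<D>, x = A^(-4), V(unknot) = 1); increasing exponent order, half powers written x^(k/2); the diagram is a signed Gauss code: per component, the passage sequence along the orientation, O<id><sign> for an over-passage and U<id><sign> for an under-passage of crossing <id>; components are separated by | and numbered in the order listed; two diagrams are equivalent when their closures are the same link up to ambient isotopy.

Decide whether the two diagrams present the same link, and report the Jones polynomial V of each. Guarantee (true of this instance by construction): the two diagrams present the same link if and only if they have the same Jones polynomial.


equivalent: yes
V(D1) = x^-2 - x^-1 + 1 - x + x^2  (w 0, c 14, <D> = A^-8 - A^-4 + 1 - A^4 + A^8)
V(D2) = x^-2 - x^-1 + 1 - x + x^2  [14 crossings, <D> = A^-14 - A^-10 + A^-6 - A^-2 + A^2, w = -2]
key observation: Reidemeister moves carry D1 (14 crossings) to D2 (14)


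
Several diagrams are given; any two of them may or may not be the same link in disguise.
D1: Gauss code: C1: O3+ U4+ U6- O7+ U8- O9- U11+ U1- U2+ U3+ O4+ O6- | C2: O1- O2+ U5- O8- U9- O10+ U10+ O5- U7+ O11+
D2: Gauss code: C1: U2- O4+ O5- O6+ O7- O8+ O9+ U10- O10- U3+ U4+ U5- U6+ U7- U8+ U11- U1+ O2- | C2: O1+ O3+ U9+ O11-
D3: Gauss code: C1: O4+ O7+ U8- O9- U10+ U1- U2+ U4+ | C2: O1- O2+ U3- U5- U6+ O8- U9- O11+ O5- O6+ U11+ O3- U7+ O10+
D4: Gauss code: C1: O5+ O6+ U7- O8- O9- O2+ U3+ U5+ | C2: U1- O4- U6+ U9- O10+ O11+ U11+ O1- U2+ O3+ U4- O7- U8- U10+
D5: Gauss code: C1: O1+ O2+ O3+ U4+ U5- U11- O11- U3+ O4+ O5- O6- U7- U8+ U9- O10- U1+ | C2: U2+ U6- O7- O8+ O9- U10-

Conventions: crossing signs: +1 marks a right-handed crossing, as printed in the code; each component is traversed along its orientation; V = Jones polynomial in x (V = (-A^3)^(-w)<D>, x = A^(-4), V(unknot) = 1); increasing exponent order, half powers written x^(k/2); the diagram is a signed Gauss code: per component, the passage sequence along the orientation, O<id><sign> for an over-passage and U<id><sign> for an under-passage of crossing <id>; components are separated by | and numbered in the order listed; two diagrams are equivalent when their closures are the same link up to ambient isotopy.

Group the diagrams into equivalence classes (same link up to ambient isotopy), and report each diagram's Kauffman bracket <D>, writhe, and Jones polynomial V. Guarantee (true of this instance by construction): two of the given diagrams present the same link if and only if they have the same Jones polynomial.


classes: {D1, D3, D4} | {D2} | {D5}
V(D1) = x^(-7/2) - 2x^(-5/2) + x^(-3/2) - 2x^(-1/2) + x^(1/2) - x^(3/2)  [11 crossings, <D> = A^-3 - A + 2A^5 - A^9 + 2A^13 - A^17, w = +1]
V(D2) = -x^(1/2) - x^(5/2)  (w +1, c 11, <D> = A^-7 + A)
V(D3) = x^(-7/2) - 2x^(-5/2) + x^(-3/2) - 2x^(-1/2) + x^(1/2) - x^(3/2)  (w +1, c 11, <D> = A^-3 - A + 2A^5 - A^9 + 2A^13 - A^17)
D4 (bracket A^-3 - A + 2A^5 - A^9 + 2A^13 - A^17; 11 crossings at w = +1): V = x^(-7/2) - 2x^(-5/2) + x^(-3/2) - 2x^(-1/2) + x^(1/2) - x^(3/2)
V(D5) = -x^(-5/2) - x^(-1/2)  [11 crossings, <D> = A^-1 + A^7, w = -1]
insight: 3 classes among 5 diagrams; unequal V(x) rules out equality


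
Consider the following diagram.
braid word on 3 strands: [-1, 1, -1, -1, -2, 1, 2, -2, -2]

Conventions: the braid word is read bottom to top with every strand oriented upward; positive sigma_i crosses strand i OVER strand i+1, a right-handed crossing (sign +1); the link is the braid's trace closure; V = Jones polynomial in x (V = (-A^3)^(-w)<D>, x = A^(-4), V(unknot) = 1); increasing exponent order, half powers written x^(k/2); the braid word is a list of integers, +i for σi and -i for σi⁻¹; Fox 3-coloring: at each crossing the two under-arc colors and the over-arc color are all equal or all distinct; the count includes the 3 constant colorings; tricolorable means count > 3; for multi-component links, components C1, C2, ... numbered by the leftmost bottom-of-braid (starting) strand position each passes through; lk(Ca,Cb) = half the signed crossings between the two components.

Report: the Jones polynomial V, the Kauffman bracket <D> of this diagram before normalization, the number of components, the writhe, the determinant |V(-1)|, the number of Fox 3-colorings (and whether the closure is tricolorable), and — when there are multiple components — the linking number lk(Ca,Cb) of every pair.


V = -x^(-9/2) - x^(-5/2) + x^(-3/2) - x^(-1/2)
<D> = A^-7 - A^-3 + A + A^9 (w = -3)
2 components over 9 crossings, w = -3
lk(C1,C2): -2
3 Fox colorings among 3^9, |V(-1)| = 4: not tricolorable
why: w = -3 (over 9 crossings) is diagram-only; (-A^3)^(3) removes it from V


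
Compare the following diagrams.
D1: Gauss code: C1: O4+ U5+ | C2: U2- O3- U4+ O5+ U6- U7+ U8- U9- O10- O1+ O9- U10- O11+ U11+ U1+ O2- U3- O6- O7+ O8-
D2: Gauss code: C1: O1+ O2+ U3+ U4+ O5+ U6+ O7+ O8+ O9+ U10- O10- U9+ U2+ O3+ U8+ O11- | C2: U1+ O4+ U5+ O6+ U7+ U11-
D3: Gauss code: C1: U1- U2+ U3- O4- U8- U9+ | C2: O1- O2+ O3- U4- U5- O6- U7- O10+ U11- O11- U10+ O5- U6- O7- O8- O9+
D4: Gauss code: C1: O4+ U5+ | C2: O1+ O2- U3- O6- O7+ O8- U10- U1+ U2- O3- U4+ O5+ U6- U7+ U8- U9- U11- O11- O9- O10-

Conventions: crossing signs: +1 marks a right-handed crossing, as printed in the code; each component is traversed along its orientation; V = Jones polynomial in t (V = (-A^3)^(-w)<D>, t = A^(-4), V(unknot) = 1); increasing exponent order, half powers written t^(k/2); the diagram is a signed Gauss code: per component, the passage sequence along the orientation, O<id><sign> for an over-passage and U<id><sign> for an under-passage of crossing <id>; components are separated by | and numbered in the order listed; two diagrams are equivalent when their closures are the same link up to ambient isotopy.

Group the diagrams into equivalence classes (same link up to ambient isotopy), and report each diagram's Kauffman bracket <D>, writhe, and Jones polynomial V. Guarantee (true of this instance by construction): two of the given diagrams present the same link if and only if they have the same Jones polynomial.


grouping into links: {D1, D4} | {D2} | {D3}
V(D1) = t^(-7/2) - t^(-5/2) + t^(-3/2) - 2t^(-1/2) - t^(3/2)  (w -1, c 11, <D> = A^-9 + 2A^-1 - A^3 + A^7 - A^11)
V(D2) = -t^(5/2) - 2t^(9/2) + 2t^(11/2) - 2t^(13/2) + 2t^(15/2) - 2t^(17/2) + t^(19/2)  (w +7, c 11, <D> = -A^-17 + 2A^-13 - 2A^-9 + 2A^-5 - 2A^-1 + 2A^3 + A^11)
V(D3) = t^(-13/2) - t^(-11/2) + t^(-9/2) - 2t^(-7/2) - t^(-3/2)  (w -5, c 11, <D> = A^-9 + 2A^-1 - A^3 + A^7 - A^11)
V(D4) = t^(-7/2) - t^(-5/2) + t^(-3/2) - 2t^(-1/2) - t^(3/2)  (w -3, c 11, <D> = A^-15 + 2A^-7 - A^-3 + A - A^5)
why: comparing 4 Jones polynomials yields 3 groups


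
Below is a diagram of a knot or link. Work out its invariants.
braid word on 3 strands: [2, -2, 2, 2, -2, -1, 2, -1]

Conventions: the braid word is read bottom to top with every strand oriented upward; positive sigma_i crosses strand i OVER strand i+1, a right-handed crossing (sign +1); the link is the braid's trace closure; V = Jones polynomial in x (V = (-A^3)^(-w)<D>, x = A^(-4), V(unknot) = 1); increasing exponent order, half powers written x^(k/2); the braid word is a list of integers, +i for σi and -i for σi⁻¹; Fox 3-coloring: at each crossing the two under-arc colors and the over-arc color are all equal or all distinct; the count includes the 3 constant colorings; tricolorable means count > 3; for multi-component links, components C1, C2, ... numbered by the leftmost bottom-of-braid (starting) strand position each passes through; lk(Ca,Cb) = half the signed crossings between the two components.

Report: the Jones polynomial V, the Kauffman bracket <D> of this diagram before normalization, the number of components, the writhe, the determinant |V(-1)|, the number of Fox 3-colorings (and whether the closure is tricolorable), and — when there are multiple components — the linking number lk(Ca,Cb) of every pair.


V(x) = x^-2 - x^-1 + 1 - x + x^2
bracket: A^-8 - A^-4 + 1 - A^4 + A^8, w = 0
1 component, writhe 0, over 8 crossings
det 5, colorings 3 of 3^8 — not tricolorable
observation: the span of V is 4, forcing >= 4 crossings in any diagram


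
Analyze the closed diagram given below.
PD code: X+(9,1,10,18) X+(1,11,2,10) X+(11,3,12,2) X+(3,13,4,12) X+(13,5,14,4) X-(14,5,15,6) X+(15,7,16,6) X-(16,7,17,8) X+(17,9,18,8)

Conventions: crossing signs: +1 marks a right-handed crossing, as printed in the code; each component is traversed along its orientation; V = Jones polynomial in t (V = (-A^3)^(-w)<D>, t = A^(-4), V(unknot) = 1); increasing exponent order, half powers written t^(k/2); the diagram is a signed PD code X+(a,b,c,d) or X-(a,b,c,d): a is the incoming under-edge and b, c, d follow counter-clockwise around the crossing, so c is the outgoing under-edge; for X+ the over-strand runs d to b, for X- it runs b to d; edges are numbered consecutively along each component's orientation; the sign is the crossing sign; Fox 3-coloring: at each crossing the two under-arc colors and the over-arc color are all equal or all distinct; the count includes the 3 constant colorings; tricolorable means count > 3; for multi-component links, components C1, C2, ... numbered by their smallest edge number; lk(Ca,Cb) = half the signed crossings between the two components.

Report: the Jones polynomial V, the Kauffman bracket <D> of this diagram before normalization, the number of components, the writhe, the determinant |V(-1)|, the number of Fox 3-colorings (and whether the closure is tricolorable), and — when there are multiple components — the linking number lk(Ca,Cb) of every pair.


V = t^2 + t^4 - t^5 + t^6 - t^7
<D> = A^-13 - A^-9 + A^-5 - A^-1 - A^7 (w = +5)
1 component over 9 crossings, w = +5
3 Fox colorings among 3^9, |V(-1)| = 5: not tricolorable
why: det 5 = |V(-1)|; not divisible by 3, so not tricolorable


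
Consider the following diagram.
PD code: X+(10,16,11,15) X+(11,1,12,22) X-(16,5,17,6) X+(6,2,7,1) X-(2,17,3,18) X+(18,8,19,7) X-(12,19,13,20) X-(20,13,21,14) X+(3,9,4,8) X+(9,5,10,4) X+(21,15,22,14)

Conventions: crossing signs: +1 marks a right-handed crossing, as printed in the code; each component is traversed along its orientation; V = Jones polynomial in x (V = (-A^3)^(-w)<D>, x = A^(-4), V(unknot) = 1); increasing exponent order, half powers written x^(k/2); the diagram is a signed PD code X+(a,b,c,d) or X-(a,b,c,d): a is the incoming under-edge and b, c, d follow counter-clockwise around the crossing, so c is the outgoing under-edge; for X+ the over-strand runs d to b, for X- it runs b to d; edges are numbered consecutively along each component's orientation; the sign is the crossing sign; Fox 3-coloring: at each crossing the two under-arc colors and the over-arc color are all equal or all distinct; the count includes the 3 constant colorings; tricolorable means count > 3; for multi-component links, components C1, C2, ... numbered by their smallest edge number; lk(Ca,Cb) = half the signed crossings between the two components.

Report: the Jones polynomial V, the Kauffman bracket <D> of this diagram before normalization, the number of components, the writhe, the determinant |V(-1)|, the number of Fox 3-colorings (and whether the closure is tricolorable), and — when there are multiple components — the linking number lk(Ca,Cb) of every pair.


Jones polynomial: V(x) = 1
<D> = -A^9; writhe +3
components 1, writhe +3 (11 crossings)
3-colorings: 3 of 3^11, det 1 — not tricolorable
note: det 1 = |V(-1)|; not divisible by 3, so not tricolorable


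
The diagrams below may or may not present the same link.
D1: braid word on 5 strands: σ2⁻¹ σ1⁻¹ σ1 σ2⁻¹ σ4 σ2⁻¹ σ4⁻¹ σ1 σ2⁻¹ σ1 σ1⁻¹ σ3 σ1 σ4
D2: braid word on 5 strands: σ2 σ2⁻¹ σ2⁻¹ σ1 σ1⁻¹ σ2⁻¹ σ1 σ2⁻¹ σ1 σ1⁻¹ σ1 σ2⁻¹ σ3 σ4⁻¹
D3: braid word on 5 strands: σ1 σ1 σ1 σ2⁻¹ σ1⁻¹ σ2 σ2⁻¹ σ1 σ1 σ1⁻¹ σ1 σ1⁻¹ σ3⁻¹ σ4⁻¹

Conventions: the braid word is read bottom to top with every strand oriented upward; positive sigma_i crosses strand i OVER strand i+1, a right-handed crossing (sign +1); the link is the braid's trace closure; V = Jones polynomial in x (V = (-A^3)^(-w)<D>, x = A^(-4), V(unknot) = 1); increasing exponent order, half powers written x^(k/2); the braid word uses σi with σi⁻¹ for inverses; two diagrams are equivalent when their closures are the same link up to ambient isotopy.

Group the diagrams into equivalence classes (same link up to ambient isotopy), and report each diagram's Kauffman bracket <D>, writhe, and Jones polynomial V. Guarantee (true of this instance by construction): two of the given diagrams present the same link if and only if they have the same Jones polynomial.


classes: {D1, D2} | {D3}
V(D1) = x^-5 - 2x^-4 + 2x^-3 - 2x^-2 + 2x^-1 - 1 + x  [14 crossings, <D> = A^-4 - 1 + 2A^4 - 2A^8 + 2A^12 - 2A^16 + A^20, w = 0]
D2 (bracket A^-10 - A^-6 + 2A^-2 - 2A^2 + 2A^6 - 2A^10 + A^14; 14 crossings at w = -2): V = x^-5 - 2x^-4 + 2x^-3 - 2x^-2 + 2x^-1 - 1 + x
V(D3) = x + x^3 - x^4  [14 crossings, <D> = -A^-16 + A^-12 + A^-4, w = 0]
note: V(x) takes 2 values over 3 diagrams, fixing the grouping


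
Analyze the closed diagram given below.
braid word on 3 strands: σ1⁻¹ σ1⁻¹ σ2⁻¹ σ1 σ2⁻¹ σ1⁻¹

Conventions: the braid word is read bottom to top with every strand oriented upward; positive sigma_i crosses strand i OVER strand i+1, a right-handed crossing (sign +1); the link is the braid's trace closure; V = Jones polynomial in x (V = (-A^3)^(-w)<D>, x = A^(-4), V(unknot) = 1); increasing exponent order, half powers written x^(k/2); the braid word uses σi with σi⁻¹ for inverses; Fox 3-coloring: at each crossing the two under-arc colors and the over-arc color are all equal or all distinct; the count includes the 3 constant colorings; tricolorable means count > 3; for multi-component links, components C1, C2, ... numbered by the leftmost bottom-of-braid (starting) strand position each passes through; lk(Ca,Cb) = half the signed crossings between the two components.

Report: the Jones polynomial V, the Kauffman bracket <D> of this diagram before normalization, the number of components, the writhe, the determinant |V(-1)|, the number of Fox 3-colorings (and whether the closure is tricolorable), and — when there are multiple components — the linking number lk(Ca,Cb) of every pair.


V = -x^-6 + x^-5 - x^-4 + 2x^-3 - x^-2 + x^-1
<D> = A^-8 - A^-4 + 2 - A^4 + A^8 - A^12 (w = -4)
1 component over 6 crossings, w = -4
3 Fox colorings among 3^6, |V(-1)| = 7: not tricolorable
why: det 7 = |V(-1)|; not divisible by 3, so not tricolorable


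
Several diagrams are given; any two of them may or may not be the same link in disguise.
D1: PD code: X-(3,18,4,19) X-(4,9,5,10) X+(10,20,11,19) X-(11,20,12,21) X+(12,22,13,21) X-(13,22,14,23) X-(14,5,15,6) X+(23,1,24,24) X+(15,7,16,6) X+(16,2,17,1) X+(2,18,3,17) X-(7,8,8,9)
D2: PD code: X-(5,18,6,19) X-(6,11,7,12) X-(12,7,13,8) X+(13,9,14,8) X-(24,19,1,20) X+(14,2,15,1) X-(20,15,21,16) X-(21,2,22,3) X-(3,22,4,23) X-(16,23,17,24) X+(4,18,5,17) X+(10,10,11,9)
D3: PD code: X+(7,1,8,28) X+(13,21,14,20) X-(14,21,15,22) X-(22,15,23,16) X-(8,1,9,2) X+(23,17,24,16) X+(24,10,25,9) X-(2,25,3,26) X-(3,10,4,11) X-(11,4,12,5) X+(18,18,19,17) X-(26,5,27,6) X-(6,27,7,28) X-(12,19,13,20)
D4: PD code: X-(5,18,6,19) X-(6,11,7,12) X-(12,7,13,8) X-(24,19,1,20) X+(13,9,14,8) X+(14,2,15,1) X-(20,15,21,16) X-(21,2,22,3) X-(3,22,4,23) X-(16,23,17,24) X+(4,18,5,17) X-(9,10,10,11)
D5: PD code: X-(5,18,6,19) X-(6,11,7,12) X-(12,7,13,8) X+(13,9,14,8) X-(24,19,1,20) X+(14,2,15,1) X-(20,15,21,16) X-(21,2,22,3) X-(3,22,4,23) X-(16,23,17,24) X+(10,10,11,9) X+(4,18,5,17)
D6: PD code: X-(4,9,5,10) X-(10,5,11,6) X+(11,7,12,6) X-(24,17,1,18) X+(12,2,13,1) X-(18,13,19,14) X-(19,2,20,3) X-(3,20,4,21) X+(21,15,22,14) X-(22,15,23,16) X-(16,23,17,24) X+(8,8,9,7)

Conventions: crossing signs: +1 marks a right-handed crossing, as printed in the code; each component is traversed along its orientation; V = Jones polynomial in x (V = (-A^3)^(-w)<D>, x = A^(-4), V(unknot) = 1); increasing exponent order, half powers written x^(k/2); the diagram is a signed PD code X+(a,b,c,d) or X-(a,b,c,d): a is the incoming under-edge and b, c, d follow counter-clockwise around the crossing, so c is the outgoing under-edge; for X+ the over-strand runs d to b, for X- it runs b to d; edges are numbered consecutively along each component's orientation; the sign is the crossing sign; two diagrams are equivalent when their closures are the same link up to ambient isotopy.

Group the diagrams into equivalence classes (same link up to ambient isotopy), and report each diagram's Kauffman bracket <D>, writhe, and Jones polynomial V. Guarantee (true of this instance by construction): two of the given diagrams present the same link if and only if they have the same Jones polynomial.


classes: {D1} | {D2, D3, D4, D5, D6}
V(D1) = 1  [12 crossings, <D> = 1, w = 0]
V(D2) = -x^-6 + x^-5 - x^-4 + 2x^-3 - x^-2 + x^-1  [12 crossings, <D> = A^-8 - A^-4 + 2 - A^4 + A^8 - A^12, w = -4]
V(D3) = -x^-6 + x^-5 - x^-4 + 2x^-3 - x^-2 + x^-1  [14 crossings, <D> = A^-8 - A^-4 + 2 - A^4 + A^8 - A^12, w = -4]
V(D4) = -x^-6 + x^-5 - x^-4 + 2x^-3 - x^-2 + x^-1  [12 crossings, <D> = A^-14 - A^-10 + 2A^-6 - A^-2 + A^2 - A^6, w = -6]
D5 (bracket A^-8 - A^-4 + 2 - A^4 + A^8 - A^12; 12 crossings at w = -4): V = -x^-6 + x^-5 - x^-4 + 2x^-3 - x^-2 + x^-1
V(D6) = -x^-6 + x^-5 - x^-4 + 2x^-3 - x^-2 + x^-1  [12 crossings, <D> = A^-8 - A^-4 + 2 - A^4 + A^8 - A^12, w = -4]
note: 2 values of V(x) split the 6 diagrams


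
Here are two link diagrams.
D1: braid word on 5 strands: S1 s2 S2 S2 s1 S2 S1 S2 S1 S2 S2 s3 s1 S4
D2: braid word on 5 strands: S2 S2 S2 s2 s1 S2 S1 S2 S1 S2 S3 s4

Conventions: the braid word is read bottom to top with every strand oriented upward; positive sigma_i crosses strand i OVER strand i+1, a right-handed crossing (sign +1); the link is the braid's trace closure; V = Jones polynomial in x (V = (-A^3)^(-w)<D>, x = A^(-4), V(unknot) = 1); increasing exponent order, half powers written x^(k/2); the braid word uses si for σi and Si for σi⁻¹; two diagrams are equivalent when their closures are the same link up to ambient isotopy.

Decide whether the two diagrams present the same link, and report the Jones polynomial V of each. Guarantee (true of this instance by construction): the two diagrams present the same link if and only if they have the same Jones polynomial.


equivalent: yes
D1 (bracket A^-10 + 2A^-2 - A^2 + 2A^6 - A^10 + A^14; 14 crossings at w = -6): V = x^-8 - x^-7 + 2x^-6 - x^-5 + 2x^-4 + x^-2
D2 (bracket A^-10 + 2A^-2 - A^2 + 2A^6 - A^10 + A^14; 12 crossings at w = -6): V = x^-8 - x^-7 + 2x^-6 - x^-5 + 2x^-4 + x^-2
key observation: all 2 diagrams share one V(x), hence one class


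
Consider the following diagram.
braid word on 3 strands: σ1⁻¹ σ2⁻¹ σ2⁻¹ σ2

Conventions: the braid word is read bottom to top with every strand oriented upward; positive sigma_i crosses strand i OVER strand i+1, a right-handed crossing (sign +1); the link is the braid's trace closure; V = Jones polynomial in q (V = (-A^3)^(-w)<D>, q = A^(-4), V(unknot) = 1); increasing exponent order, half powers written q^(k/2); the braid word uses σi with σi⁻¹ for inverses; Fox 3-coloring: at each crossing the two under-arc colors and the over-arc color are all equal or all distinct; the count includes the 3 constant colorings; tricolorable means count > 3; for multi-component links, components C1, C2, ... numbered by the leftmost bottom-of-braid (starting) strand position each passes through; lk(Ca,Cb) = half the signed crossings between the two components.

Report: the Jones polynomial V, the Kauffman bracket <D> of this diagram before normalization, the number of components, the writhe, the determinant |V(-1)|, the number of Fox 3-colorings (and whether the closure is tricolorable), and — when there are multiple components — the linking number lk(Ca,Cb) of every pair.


V(q) = 1
bracket: A^-6, w = -2
1 component, writhe -2, over 4 crossings
det 1, colorings 3 of 3^4 — not tricolorable
observation: the word shrinks to σ1⁻¹ σ2⁻¹ after cancelling


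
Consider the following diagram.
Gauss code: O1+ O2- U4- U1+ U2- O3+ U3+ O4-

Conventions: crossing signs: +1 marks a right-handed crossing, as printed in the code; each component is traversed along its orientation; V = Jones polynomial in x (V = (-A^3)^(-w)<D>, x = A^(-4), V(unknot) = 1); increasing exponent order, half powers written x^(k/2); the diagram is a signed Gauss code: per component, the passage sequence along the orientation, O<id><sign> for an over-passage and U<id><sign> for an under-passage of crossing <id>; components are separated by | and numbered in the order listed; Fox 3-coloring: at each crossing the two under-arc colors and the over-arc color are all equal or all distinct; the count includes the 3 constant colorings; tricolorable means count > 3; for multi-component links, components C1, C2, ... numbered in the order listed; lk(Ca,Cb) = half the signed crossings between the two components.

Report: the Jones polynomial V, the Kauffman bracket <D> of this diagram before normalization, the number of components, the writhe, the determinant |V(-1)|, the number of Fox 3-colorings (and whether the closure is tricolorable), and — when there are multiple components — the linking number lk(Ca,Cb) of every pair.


Jones polynomial: V(x) = 1
<D> = 1; writhe 0
components 1, writhe 0 (4 crossings)
3-colorings: 3 of 3^4, det 1 — not tricolorable
note: w = 0 shifts under R1 moves; the (-A^3)^(0) factor cancels that in V


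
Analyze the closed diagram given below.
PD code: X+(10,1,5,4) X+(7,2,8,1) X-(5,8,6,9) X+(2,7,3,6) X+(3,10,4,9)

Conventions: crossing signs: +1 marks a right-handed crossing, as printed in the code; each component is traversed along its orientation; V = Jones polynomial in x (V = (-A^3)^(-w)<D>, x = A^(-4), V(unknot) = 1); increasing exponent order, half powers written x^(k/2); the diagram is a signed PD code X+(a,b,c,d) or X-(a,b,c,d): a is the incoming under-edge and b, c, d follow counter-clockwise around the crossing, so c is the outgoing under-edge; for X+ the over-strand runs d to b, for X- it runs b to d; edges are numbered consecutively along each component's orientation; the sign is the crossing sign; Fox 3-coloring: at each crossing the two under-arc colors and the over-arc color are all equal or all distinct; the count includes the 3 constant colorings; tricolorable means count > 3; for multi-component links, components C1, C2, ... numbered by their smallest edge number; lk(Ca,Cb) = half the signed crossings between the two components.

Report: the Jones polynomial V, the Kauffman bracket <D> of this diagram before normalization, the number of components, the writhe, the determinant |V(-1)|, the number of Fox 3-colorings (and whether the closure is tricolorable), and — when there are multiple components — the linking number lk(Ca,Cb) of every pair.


Jones polynomial: V(x) = -x^(1/2) + x^(3/2) - x^(5/2) - x^(9/2)
<D> = A^-9 + A^-1 - A^3 + A^7; writhe +3
components 2, writhe +3 (5 crossings)
linking number lk(C1,C2) = +2
3-colorings: 3 of 3^5, det 4 — not tricolorable
note: summing lk over 1 pair gives +2


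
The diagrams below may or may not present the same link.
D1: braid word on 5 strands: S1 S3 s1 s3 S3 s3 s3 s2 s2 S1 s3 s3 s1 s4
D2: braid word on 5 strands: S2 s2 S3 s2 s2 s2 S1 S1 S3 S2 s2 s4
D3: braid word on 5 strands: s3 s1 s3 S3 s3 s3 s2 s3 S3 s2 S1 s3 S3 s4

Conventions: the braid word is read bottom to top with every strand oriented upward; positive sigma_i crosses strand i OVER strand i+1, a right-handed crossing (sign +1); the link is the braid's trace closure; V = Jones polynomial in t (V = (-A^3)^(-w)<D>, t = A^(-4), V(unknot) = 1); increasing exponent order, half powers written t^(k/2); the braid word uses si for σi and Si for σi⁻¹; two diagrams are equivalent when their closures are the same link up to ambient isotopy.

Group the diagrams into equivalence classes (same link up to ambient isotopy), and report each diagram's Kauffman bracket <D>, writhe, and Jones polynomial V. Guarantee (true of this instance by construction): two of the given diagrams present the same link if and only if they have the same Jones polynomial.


classes: {D1, D3} | {D2}
V(D1) = t + t^2 + 2t^3 + t^4 - t^7  [14 crossings, <D> = -A^-10 + A^2 + 2A^6 + A^10 + A^14, w = +6]
V(D2) = t^-4 + 3t^-2 - t^-1 + 3 - 2t + t^2 - t^3  [12 crossings, <D> = -A^-12 + A^-8 - 2A^-4 + 3 - A^4 + 3A^8 + A^16, w = 0]
V(D3) = t + t^2 + 2t^3 + t^4 - t^7  [14 crossings, <D> = -A^-10 + A^2 + 2A^6 + A^10 + A^14, w = +6]
note: comparing 3 Jones polynomials yields 2 groups


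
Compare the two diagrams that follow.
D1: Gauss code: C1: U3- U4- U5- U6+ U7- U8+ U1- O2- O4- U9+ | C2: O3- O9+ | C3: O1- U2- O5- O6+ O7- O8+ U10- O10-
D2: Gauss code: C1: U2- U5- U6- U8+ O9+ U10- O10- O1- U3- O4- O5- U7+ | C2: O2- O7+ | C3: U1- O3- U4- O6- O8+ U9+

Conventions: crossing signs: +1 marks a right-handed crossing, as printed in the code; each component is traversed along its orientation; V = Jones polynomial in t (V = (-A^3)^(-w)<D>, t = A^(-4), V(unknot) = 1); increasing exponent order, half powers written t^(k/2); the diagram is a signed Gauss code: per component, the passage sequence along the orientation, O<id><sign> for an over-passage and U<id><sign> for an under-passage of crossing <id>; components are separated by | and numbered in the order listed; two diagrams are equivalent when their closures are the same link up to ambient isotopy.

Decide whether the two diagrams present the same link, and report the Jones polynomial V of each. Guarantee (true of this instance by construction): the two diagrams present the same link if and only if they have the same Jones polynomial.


equivalent: yes
D1 (bracket A^-12 + A^-8 + A^-4 + 1; 10 crossings at w = -4): V = t^-3 + t^-2 + t^-1 + 1
V(D2) = t^-3 + t^-2 + t^-1 + 1  [10 crossings, <D> = A^-12 + A^-8 + A^-4 + 1, w = -4]
observation: from 10 to 10 crossings by R-moves: one link, two diagrams


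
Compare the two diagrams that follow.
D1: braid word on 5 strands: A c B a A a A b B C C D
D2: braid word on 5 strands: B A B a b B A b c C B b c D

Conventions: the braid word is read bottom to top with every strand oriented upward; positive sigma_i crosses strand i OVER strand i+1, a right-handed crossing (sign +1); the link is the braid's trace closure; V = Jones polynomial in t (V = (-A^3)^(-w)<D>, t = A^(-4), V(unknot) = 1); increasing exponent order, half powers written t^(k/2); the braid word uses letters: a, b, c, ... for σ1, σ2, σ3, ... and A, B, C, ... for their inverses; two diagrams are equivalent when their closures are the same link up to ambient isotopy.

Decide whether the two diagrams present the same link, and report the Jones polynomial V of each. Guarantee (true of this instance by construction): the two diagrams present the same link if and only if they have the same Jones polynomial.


equivalent: yes
V(D1) = 1  (w -4, c 12, <D> = A^-12)
D2 (bracket A^-6; 14 crossings at w = -2): V = 1
why: Markov moves rewrite D1 (12 crossings) into D2 (14)


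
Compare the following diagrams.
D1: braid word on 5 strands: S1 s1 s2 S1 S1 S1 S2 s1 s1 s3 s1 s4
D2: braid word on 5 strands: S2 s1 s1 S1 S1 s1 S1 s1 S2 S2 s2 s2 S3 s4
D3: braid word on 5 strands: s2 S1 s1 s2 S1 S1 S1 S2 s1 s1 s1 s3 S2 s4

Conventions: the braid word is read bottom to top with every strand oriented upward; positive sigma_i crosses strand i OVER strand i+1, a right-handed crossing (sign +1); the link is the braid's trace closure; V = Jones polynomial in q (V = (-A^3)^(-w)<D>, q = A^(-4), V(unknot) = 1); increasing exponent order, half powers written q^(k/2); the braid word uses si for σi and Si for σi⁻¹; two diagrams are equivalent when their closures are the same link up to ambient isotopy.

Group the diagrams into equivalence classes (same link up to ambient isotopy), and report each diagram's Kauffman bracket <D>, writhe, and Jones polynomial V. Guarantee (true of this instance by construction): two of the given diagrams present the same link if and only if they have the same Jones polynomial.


grouping into links: {D1, D3} | {D2}
V(D1) = -q^-3 + q^-2 - q^-1 + 3 - q + q^2 - q^3  (w +2, c 12, <D> = -A^-6 + A^-2 - A^2 + 3A^6 - A^10 + A^14 - A^18)
D2 (bracket 1; 14 crossings at w = 0): V = 1
D3 (bracket -A^-6 + A^-2 - A^2 + 3A^6 - A^10 + A^14 - A^18; 14 crossings at w = +2): V = -q^-3 + q^-2 - q^-1 + 3 - q + q^2 - q^3
why: 2 classes among 3 diagrams; unequal V(q) rules out equality


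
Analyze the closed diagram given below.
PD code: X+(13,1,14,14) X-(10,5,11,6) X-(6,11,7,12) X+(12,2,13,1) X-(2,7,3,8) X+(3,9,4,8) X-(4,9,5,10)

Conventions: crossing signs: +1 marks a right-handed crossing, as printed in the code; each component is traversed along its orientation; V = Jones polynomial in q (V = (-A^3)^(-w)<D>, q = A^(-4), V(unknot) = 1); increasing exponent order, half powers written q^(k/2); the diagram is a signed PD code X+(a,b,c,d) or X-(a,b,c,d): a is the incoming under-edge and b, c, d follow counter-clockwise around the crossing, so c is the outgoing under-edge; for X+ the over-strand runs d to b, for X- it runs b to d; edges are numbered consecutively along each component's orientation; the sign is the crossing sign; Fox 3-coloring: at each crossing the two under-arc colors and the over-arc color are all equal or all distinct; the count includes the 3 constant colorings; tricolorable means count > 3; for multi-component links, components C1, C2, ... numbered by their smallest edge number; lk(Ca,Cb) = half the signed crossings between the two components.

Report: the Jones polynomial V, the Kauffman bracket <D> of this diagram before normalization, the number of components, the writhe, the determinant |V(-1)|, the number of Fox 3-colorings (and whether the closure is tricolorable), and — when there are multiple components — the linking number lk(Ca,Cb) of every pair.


V = -q^-4 + q^-3 + q^-1
<D> = -A - A^9 + A^13 (w = -1)
1 component over 7 crossings, w = -1
9 Fox colorings among 3^7, |V(-1)| = 3: tricolorable
why: w = -1 (over 7 crossings) is diagram-only; (-A^3)^(1) removes it from V


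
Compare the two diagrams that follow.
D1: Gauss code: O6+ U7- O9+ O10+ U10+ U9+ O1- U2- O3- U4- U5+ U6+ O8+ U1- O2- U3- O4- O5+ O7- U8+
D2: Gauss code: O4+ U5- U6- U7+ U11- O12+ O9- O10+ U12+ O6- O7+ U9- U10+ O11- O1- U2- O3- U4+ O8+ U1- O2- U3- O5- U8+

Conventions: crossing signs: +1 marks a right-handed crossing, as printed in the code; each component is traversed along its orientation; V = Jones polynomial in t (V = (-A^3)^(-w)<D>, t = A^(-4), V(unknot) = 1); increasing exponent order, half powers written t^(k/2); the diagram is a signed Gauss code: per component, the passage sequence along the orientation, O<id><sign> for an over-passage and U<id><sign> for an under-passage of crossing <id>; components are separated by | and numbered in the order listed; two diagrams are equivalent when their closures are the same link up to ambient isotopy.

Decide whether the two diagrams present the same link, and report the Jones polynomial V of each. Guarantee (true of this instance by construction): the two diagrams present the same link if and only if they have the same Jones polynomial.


same link: yes
V(D1) = t^-5 - 2t^-4 + 2t^-3 - 2t^-2 + 2t^-1 - 1 + t  [10 crossings, <D> = A^-4 - 1 + 2A^4 - 2A^8 + 2A^12 - 2A^16 + A^20, w = 0]
D2 (bracket A^-10 - A^-6 + 2A^-2 - 2A^2 + 2A^6 - 2A^10 + A^14; 12 crossings at w = -2): V = t^-5 - 2t^-4 + 2t^-3 - 2t^-2 + 2t^-1 - 1 + t
note: from 10 to 12 crossings by R-moves: one link, two diagrams


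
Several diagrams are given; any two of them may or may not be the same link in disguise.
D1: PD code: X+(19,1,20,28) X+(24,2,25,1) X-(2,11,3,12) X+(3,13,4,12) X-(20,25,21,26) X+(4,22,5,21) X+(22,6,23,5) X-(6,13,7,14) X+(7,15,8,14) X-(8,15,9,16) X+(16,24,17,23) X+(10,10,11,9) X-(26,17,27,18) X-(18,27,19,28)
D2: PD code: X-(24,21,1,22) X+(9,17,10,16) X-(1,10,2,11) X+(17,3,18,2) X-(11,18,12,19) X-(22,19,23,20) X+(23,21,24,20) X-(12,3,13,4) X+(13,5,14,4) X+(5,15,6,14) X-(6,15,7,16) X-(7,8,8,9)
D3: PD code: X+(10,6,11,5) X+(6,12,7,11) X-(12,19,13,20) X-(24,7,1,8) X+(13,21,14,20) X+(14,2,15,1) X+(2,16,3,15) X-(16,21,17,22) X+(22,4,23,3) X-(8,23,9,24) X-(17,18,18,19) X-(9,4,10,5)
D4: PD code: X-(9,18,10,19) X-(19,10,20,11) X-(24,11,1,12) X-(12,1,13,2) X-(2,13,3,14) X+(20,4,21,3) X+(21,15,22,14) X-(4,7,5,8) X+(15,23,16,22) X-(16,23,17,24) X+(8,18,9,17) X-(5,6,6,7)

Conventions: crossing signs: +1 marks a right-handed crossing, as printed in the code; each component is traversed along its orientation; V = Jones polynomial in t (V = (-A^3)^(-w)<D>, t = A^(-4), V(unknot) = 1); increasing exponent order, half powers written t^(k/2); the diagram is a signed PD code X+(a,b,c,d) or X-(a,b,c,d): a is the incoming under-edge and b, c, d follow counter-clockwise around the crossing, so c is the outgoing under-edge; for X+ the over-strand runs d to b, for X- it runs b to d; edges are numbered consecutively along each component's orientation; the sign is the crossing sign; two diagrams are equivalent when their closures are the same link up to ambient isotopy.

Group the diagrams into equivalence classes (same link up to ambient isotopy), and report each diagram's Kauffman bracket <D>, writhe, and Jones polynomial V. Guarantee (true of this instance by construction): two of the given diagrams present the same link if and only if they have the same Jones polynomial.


equivalence classes: {D1, D3} | {D2} | {D4}
D1 (bracket A^-14 - 2A^-10 + 2A^-6 - 2A^-2 + 2A^2 - A^6 + A^10; 14 crossings at w = +2): V = t^-1 - 1 + 2t - 2t^2 + 2t^3 - 2t^4 + t^5
V(D2) = t^-2 - t^-1 + 1 - t + t^2  [12 crossings, <D> = A^-14 - A^-10 + A^-6 - A^-2 + A^2, w = -2]
V(D3) = t^-1 - 1 + 2t - 2t^2 + 2t^3 - 2t^4 + t^5  (w 0, c 12, <D> = A^-20 - 2A^-16 + 2A^-12 - 2A^-8 + 2A^-4 - 1 + A^4)
V(D4) = -t^-4 + t^-3 + t^-1  (w -4, c 12, <D> = A^-8 + 1 - A^4)
key observation: 3 classes among 4 diagrams; unequal V(t) rules out equality


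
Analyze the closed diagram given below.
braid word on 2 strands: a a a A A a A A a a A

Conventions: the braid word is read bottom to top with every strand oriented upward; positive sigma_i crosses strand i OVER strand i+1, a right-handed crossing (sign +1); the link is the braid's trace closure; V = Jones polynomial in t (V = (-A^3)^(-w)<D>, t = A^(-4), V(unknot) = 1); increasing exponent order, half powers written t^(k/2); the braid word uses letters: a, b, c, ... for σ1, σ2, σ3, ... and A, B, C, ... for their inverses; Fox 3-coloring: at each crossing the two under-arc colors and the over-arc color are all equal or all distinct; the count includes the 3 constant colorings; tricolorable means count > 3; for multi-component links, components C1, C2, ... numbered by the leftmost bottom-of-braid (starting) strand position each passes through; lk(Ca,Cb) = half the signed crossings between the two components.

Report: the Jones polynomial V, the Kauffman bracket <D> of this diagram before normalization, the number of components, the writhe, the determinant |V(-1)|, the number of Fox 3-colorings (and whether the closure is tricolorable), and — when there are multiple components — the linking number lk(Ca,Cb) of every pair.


Jones polynomial: V(t) = 1
<D> = -A^3; writhe +1
components 1, writhe +1 (11 crossings)
3-colorings: 3 of 3^11, det 1 — not tricolorable
note: w = +1 (over 11 crossings) is diagram-only; (-A^3)^(-1) removes it from V


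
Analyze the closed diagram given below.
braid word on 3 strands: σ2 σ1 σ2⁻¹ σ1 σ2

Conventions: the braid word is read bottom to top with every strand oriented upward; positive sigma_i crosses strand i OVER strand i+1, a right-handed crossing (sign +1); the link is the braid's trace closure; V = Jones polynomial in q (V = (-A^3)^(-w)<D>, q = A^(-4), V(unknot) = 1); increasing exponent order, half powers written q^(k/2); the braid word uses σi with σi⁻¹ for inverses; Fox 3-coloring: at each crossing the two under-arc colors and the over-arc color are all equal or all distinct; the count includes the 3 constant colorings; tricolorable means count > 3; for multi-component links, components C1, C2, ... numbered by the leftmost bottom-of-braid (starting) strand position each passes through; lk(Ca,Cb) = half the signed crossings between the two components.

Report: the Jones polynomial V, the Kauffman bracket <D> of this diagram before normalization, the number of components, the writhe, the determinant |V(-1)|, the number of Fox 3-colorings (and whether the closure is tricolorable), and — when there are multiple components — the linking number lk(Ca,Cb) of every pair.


Jones polynomial: V(q) = -q^(1/2) + q^(3/2) - q^(5/2) - q^(9/2)
<D> = A^-9 + A^-1 - A^3 + A^7; writhe +3
components 2, writhe +3 (5 crossings)
linking number lk(C1,C2) = +2
3-colorings: 3 of 3^5, det 4 — not tricolorable
note: the 1 component pair carries total linking +2


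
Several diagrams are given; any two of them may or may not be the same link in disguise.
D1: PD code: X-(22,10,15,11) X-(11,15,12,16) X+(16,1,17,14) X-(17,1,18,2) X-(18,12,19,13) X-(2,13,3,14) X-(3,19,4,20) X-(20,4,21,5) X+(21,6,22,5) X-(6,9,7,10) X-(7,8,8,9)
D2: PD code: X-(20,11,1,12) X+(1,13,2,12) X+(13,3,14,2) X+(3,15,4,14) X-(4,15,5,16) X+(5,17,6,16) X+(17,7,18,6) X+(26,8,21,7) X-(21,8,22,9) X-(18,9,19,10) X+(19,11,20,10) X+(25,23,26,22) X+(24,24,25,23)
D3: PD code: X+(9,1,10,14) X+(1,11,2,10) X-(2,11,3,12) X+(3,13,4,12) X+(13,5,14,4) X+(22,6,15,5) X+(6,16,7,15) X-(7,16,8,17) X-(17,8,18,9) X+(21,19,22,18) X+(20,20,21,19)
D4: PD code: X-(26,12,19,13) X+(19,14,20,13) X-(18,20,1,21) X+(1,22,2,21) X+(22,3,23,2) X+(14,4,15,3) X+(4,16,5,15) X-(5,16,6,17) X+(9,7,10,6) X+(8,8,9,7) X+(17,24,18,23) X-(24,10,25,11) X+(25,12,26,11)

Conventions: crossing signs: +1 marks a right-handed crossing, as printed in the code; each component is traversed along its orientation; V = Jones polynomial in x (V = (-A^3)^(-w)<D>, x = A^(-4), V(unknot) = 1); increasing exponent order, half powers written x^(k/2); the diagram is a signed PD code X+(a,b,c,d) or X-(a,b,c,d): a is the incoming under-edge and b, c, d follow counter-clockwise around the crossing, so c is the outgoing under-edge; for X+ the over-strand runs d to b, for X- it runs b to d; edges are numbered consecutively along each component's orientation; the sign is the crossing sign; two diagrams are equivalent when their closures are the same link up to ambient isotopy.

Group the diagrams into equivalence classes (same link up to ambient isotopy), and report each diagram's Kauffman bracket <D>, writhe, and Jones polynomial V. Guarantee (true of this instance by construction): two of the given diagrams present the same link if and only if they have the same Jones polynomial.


classes: {D1} | {D2, D3} | {D4}
V(D1) = -x^(-11/2) + x^(-9/2) - x^(-7/2) - x^(-3/2)  [11 crossings, <D> = A^-15 + A^-7 - A^-3 + A, w = -7]
D2 (bracket -A^-3 + A^5 + A^9 + A^13; 13 crossings at w = +5): V = -x^(1/2) - x^(3/2) - x^(5/2) + x^(9/2)
D3 (bracket -A^-3 + A^5 + A^9 + A^13; 11 crossings at w = +5): V = -x^(1/2) - x^(3/2) - x^(5/2) + x^(9/2)
V(D4) = -x^(1/2) - x^(5/2)  [13 crossings, <D> = A^5 + A^13, w = +5]
note: 3 classes among 4 diagrams; unequal V(x) rules out equality
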